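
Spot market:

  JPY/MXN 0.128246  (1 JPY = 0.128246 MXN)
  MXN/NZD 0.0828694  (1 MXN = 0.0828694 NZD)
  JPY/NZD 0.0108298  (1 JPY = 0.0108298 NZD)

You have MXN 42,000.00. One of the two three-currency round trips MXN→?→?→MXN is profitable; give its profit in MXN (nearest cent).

Profitable loop is MXN → JPY → NZD → MXN:
MXN 42,000.00 ÷ 0.128246 = JPY 327,496
JPY 327,496 × 0.0108298 = NZD 3,546.71
NZD 3,546.71 ÷ 0.0828694 = MXN 42,798.81
Profit = MXN 42,798.81 − MXN 42,000.00

Profit: MXN 798.81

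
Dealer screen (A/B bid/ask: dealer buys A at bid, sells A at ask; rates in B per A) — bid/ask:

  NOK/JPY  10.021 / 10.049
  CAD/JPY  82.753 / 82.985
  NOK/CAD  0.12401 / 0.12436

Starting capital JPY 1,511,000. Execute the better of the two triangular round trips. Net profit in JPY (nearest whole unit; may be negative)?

Best loop JPY → NOK → CAD → JPY:
JPY 1,511,000 ÷ 10.049 (buy NOK at ask) = NOK 150,363.22
NOK 150,363.22 × 0.12401 (sell NOK at bid) = CAD 18,646.54
CAD 18,646.54 × 82.753 (sell CAD at bid) = JPY 1,543,057

Net profit: JPY 32,057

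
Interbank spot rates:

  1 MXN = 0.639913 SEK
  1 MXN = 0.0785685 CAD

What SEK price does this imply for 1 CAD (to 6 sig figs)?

CAD/SEK = 8.14465

1 CAD ÷ 0.0785685 = 12.7277 MXN
12.7277 MXN × 0.639913 = 8.14465 SEK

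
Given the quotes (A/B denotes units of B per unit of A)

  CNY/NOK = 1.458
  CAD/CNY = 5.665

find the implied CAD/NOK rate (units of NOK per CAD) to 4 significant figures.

1 CAD × 5.665 = 5.665 CNY
5.665 CNY × 1.458 = 8.25957 NOK

CAD/NOK = 8.260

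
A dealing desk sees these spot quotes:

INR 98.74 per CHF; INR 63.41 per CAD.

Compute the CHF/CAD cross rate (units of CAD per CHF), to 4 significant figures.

1 CHF × 98.74 = 98.74 INR
98.74 INR ÷ 63.41 = 1.55717 CAD

CHF/CAD = 1.557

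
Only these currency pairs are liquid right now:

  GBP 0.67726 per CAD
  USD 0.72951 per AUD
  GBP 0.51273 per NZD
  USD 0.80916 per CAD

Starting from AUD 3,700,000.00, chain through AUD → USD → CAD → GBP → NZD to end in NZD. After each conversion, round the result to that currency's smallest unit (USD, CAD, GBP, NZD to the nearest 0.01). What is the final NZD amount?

NZD 4,406,210.75

AUD 3,700,000.00 × 0.72951 = USD 2,699,187.00
USD 2,699,187.00 ÷ 0.80916 = CAD 3,335,788.97
CAD 3,335,788.97 × 0.67726 = GBP 2,259,196.44
GBP 2,259,196.44 ÷ 0.51273 = NZD 4,406,210.75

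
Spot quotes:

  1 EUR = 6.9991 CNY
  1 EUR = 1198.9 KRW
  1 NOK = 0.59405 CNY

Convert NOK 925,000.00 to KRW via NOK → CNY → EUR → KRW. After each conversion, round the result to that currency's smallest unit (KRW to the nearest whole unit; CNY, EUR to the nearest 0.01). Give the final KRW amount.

KRW 94,125,111

NOK 925,000.00 × 0.59405 = CNY 549,496.25
CNY 549,496.25 ÷ 6.9991 = EUR 78,509.56
EUR 78,509.56 × 1198.9 = KRW 94,125,111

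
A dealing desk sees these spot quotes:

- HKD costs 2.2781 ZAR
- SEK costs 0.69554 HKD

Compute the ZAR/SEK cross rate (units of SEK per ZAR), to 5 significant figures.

ZAR/SEK = 0.63111

1 ZAR ÷ 2.2781 = 0.438962 HKD
0.438962 HKD ÷ 0.69554 = 0.63111 SEK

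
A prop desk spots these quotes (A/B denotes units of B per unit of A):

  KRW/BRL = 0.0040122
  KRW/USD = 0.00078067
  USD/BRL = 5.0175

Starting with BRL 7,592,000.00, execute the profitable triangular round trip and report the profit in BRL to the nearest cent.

Profitable loop is BRL → USD → KRW → BRL:
BRL 7,592,000.00 ÷ 5.0175 = USD 1,513,104.14
USD 1,513,104.14 ÷ 0.00078067 = KRW 1,938,212,222
KRW 1,938,212,222 × 0.0040122 = BRL 7,776,495.08
Profit = BRL 7,776,495.08 − BRL 7,592,000.00

Profit: BRL 184,495.08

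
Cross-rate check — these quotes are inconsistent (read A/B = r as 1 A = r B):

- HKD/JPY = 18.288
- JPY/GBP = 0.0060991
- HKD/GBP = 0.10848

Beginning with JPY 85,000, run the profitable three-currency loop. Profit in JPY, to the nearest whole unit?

Profit: JPY 2,398

Profitable loop is JPY → GBP → HKD → JPY:
JPY 85,000 × 0.0060991 = GBP 518.42
GBP 518.42 ÷ 0.10848 = HKD 4,778.98
HKD 4,778.98 × 18.288 = JPY 87,398
Profit = JPY 87,398 − JPY 85,000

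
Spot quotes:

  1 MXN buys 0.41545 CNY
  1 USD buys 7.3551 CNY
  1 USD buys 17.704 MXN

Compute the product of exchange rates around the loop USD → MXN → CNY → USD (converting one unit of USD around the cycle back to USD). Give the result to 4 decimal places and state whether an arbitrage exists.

1.0000 (no arbitrage)

Around USD → MXN → CNY → USD: 1 × 17.704 × 0.41545 ÷ 7.3551 = 1.000004
Product ≈ 1 (deviation 0.000%, within rounding noise).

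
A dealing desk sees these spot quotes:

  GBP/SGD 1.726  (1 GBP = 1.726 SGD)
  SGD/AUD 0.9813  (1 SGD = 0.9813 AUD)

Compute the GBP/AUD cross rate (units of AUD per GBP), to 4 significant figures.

1 GBP × 1.726 = 1.726 SGD
1.726 SGD × 0.9813 = 1.69372 AUD

GBP/AUD = 1.694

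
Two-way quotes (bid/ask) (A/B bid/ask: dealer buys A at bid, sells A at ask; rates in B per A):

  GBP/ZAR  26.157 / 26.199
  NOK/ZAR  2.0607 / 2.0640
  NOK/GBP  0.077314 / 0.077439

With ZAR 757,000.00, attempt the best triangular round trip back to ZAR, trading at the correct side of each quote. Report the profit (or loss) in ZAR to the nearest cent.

Best loop ZAR → GBP → NOK → ZAR:
ZAR 757,000.00 ÷ 26.199 (buy GBP at ask) = GBP 28,894.23
GBP 28,894.23 ÷ 0.077439 (buy NOK at ask) = NOK 373,122.49
NOK 373,122.49 × 2.0607 (sell NOK at bid) = ZAR 768,893.52

Net profit: ZAR 11,893.52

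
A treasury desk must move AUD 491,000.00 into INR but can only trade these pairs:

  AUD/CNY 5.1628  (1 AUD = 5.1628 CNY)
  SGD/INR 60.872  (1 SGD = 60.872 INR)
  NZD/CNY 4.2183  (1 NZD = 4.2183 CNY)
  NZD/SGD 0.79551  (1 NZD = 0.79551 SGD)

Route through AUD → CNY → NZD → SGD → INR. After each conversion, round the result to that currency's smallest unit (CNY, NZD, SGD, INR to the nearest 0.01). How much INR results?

INR 29,099,969.78

AUD 491,000.00 × 5.1628 = CNY 2,534,934.80
CNY 2,534,934.80 ÷ 4.2183 = NZD 600,937.53
NZD 600,937.53 × 0.79551 = SGD 478,051.81
SGD 478,051.81 × 60.872 = INR 29,099,969.78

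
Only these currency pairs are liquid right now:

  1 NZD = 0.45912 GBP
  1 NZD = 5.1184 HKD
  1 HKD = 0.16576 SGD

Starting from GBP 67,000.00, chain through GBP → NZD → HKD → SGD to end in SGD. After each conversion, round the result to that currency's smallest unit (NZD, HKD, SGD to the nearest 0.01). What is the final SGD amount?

SGD 123,811.95

GBP 67,000.00 ÷ 0.45912 = NZD 145,931.35
NZD 145,931.35 × 5.1184 = HKD 746,935.02
HKD 746,935.02 × 0.16576 = SGD 123,811.95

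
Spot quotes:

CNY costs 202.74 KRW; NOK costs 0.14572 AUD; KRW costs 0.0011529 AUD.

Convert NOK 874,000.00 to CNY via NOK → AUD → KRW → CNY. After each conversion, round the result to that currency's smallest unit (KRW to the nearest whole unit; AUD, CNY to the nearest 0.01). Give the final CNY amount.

CNY 544,878.30

NOK 874,000.00 × 0.14572 = AUD 127,359.28
AUD 127,359.28 ÷ 0.0011529 = KRW 110,468,627
KRW 110,468,627 ÷ 202.74 = CNY 544,878.30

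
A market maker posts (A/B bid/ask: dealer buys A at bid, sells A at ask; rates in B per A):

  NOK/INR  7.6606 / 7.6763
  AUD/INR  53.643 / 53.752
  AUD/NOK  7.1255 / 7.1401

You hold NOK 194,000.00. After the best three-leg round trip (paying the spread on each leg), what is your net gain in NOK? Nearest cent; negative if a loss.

Net profit: NOK 3,008.62

Best loop NOK → INR → AUD → NOK:
NOK 194,000.00 × 7.6606 (sell NOK at bid) = INR 1,486,156.40
INR 1,486,156.40 ÷ 53.752 (buy AUD at ask) = AUD 27,648.39
AUD 27,648.39 × 7.1255 (sell AUD at bid) = NOK 197,008.62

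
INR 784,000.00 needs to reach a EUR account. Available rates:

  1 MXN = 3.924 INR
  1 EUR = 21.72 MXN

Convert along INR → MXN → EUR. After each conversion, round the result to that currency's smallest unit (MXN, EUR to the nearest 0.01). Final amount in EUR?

INR 784,000.00 ÷ 3.924 = MXN 199,796.13
MXN 199,796.13 ÷ 21.72 = EUR 9,198.72

EUR 9,198.72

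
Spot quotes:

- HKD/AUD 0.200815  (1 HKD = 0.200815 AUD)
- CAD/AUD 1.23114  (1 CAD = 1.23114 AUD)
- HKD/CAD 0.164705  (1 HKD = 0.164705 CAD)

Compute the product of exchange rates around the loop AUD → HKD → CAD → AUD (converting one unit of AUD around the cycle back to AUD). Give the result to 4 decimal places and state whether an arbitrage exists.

1.0098 (arbitrage exists)

Around AUD → HKD → CAD → AUD: 1 ÷ 0.200815 × 0.164705 × 1.23114 = 1.009760
Product > 1; profitable direction is AUD → HKD → CAD → AUD.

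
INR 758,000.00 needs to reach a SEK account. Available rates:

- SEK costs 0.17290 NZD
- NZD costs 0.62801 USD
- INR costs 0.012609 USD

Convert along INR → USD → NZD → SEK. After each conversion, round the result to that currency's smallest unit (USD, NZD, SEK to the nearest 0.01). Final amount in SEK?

INR 758,000.00 × 0.012609 = USD 9,557.62
USD 9,557.62 ÷ 0.62801 = NZD 15,218.90
NZD 15,218.90 ÷ 0.17290 = SEK 88,021.40

SEK 88,021.40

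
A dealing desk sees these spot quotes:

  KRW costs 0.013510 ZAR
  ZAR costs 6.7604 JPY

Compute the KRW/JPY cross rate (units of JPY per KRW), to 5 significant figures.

1 KRW × 0.013510 = 0.01351 ZAR
0.01351 ZAR × 6.7604 = 0.091333 JPY

KRW/JPY = 0.091333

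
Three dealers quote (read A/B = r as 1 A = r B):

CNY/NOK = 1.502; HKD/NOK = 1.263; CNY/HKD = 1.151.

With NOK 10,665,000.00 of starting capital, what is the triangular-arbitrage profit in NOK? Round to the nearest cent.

Profitable loop is NOK → HKD → CNY → NOK:
NOK 10,665,000.00 ÷ 1.263 = HKD 8,444,180.52
HKD 8,444,180.52 ÷ 1.151 = CNY 7,336,386.21
CNY 7,336,386.21 × 1.502 = NOK 11,019,252.08
Profit = NOK 11,019,252.08 − NOK 10,665,000.00

Profit: NOK 354,252.08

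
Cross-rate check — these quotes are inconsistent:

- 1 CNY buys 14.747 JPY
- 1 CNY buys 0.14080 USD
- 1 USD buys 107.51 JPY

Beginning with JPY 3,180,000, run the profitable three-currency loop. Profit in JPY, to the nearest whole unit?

Profitable loop is JPY → CNY → USD → JPY:
JPY 3,180,000 ÷ 14.747 = CNY 215,637.08
CNY 215,637.08 × 0.14080 = USD 30,361.70
USD 30,361.70 × 107.51 = JPY 3,264,186
Profit = JPY 3,264,186 − JPY 3,180,000

Profit: JPY 84,186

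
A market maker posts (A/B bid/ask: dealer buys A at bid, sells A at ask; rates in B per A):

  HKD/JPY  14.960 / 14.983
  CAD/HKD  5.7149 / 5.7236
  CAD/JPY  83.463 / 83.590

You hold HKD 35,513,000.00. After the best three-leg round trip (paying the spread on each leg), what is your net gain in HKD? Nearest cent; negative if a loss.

Net profit: HKD 809,293.64

Best loop HKD → JPY → CAD → HKD:
HKD 35,513,000.00 × 14.960 (sell HKD at bid) = JPY 531,274,480
JPY 531,274,480 ÷ 83.590 (buy CAD at ask) = CAD 6,355,718.15
CAD 6,355,718.15 × 5.7149 (sell CAD at bid) = HKD 36,322,293.64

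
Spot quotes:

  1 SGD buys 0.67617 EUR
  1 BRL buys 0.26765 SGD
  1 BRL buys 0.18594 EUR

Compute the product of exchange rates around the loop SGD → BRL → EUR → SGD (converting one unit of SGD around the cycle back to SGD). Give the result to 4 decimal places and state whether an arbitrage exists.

Around SGD → BRL → EUR → SGD: 1 ÷ 0.26765 × 0.18594 ÷ 0.67617 = 1.027424
Product > 1; profitable direction is SGD → BRL → EUR → SGD.

1.0274 (arbitrage exists)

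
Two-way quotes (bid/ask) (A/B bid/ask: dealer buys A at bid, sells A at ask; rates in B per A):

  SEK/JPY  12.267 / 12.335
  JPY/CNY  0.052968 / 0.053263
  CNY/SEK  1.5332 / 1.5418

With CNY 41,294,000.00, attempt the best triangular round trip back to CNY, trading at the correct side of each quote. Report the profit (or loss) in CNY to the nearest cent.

Net result: CNY -156,518.10 (no profitable arbitrage after spreads)

Best loop CNY → SEK → JPY → CNY:
CNY 41,294,000.00 × 1.5332 (sell CNY at bid) = SEK 63,311,960.80
SEK 63,311,960.80 × 12.267 (sell SEK at bid) = JPY 776,647,823
JPY 776,647,823 × 0.052968 (sell JPY at bid) = CNY 41,137,481.90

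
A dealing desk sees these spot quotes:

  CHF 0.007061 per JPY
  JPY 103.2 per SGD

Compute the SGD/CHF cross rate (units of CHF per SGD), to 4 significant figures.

SGD/CHF = 0.7287

1 SGD × 103.2 = 103.2 JPY
103.2 JPY × 0.007061 = 0.728695 CHF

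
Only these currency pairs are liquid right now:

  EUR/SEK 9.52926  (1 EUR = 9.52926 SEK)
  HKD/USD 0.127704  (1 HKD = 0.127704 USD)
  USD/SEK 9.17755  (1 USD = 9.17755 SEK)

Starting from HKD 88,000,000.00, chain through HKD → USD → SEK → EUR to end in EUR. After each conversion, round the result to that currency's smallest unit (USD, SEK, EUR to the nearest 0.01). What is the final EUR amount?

EUR 10,823,176.87

HKD 88,000,000.00 × 0.127704 = USD 11,237,952.00
USD 11,237,952.00 × 9.17755 = SEK 103,136,866.38
SEK 103,136,866.38 ÷ 9.52926 = EUR 10,823,176.87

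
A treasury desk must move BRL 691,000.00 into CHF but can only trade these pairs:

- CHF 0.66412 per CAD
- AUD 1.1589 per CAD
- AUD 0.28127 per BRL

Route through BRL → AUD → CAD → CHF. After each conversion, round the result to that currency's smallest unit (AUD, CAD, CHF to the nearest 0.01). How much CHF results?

BRL 691,000.00 × 0.28127 = AUD 194,357.57
AUD 194,357.57 ÷ 1.1589 = CAD 167,708.66
CAD 167,708.66 × 0.66412 = CHF 111,378.68

CHF 111,378.68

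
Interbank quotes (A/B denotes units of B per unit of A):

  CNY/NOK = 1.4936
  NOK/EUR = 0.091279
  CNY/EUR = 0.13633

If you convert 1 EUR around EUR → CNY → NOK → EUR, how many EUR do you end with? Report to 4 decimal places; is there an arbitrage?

Around EUR → CNY → NOK → EUR: 1 ÷ 0.13633 × 1.4936 × 0.091279 = 1.000032
Product ≈ 1 (deviation 0.003%, within rounding noise).

1.0000 (no arbitrage)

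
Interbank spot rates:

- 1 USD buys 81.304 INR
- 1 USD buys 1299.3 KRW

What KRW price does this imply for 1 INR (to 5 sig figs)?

1 INR ÷ 81.304 = 0.0122995 USD
0.0122995 USD × 1299.3 = 15.9808 KRW

INR/KRW = 15.981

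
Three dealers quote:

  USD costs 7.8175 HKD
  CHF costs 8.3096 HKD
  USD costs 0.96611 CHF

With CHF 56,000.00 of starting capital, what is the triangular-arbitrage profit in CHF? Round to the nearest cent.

Profit: CHF 1,507.81

Profitable loop is CHF → HKD → USD → CHF:
CHF 56,000.00 × 8.3096 = HKD 465,337.60
HKD 465,337.60 ÷ 7.8175 = USD 59,525.12
USD 59,525.12 × 0.96611 = CHF 57,507.81
Profit = CHF 57,507.81 − CHF 56,000.00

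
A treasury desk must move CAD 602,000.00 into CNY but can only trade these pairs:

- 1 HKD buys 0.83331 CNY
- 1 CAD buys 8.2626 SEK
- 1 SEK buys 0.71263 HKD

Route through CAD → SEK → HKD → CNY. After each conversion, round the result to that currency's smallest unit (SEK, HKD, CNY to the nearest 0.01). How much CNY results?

CAD 602,000.00 × 8.2626 = SEK 4,974,085.20
SEK 4,974,085.20 × 0.71263 = HKD 3,544,682.34
HKD 3,544,682.34 × 0.83331 = CNY 2,953,819.24

CNY 2,953,819.24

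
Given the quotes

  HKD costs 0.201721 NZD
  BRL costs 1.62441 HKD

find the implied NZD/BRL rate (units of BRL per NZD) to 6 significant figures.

NZD/BRL = 3.05178

1 NZD ÷ 0.201721 = 4.95734 HKD
4.95734 HKD ÷ 1.62441 = 3.05178 BRL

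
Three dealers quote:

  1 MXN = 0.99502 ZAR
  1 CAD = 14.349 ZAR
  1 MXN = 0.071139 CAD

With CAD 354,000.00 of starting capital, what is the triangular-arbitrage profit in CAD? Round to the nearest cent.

Profitable loop is CAD → ZAR → MXN → CAD:
CAD 354,000.00 × 14.349 = ZAR 5,079,546.00
ZAR 5,079,546.00 ÷ 0.99502 = MXN 5,104,968.74
MXN 5,104,968.74 × 0.071139 = CAD 363,162.37
Profit = CAD 363,162.37 − CAD 354,000.00

Profit: CAD 9,162.37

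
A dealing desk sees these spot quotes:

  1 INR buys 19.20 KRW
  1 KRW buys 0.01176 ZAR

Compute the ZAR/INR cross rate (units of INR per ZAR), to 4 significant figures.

1 ZAR ÷ 0.01176 = 85.034 KRW
85.034 KRW ÷ 19.20 = 4.42885 INR

ZAR/INR = 4.429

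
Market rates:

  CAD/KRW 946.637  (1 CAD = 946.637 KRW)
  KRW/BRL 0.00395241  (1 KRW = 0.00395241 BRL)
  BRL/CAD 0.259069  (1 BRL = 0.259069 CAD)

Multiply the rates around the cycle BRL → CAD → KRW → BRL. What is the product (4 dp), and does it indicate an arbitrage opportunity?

Around BRL → CAD → KRW → BRL: 1 × 0.259069 × 946.637 × 0.00395241 = 0.969306
Product < 1; profitable direction is BRL → KRW → CAD → BRL.

0.9693 (arbitrage exists)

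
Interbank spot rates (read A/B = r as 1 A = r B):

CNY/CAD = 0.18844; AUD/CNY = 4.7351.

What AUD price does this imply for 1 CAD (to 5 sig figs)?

CAD/AUD = 1.1207

1 CAD ÷ 0.18844 = 5.30673 CNY
5.30673 CNY ÷ 4.7351 = 1.12072 AUD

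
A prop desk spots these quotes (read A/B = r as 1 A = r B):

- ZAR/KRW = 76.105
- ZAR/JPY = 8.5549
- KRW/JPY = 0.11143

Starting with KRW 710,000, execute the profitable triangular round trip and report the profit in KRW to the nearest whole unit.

Profit: KRW 6,239

Profitable loop is KRW → ZAR → JPY → KRW:
KRW 710,000 ÷ 76.105 = ZAR 9,329.22
ZAR 9,329.22 × 8.5549 = JPY 79,811
JPY 79,811 ÷ 0.11143 = KRW 716,239
Profit = KRW 716,239 − KRW 710,000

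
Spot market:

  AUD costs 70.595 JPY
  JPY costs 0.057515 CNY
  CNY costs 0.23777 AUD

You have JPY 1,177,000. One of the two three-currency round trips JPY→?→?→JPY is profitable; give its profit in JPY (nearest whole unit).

Profitable loop is JPY → AUD → CNY → JPY:
JPY 1,177,000 ÷ 70.595 = AUD 16,672.57
AUD 16,672.57 ÷ 0.23777 = CNY 70,120.57
CNY 70,120.57 ÷ 0.057515 = JPY 1,219,170
Profit = JPY 1,219,170 − JPY 1,177,000

Profit: JPY 42,170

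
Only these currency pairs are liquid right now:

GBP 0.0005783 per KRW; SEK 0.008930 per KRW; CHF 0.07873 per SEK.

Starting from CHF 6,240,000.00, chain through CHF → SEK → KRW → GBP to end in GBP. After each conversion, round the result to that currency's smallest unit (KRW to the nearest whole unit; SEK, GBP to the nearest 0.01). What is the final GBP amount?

GBP 5,132,702.25

CHF 6,240,000.00 ÷ 0.07873 = SEK 79,258,224.31
SEK 79,258,224.31 ÷ 0.008930 = KRW 8,875,501,043
KRW 8,875,501,043 × 0.0005783 = GBP 5,132,702.25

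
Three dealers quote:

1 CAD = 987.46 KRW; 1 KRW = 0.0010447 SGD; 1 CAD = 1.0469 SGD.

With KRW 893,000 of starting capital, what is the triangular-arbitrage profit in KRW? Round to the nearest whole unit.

Profit: KRW 13,245

Profitable loop is KRW → CAD → SGD → KRW:
KRW 893,000 ÷ 987.46 = CAD 904.34
CAD 904.34 × 1.0469 = SGD 946.75
SGD 946.75 ÷ 0.0010447 = KRW 906,245
Profit = KRW 906,245 − KRW 893,000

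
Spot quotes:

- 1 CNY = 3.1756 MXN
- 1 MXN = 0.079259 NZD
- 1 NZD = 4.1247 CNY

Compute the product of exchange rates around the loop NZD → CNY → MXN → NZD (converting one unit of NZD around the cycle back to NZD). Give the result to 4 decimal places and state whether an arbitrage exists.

1.0382 (arbitrage exists)

Around NZD → CNY → MXN → NZD: 1 × 4.1247 × 3.1756 × 0.079259 = 1.038166
Product > 1; profitable direction is NZD → CNY → MXN → NZD.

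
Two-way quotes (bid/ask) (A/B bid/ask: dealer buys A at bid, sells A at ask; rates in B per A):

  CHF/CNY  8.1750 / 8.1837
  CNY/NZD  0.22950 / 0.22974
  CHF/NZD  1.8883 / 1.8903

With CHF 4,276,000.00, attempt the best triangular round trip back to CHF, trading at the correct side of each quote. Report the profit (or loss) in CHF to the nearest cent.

Best loop CHF → NZD → CNY → CHF:
CHF 4,276,000.00 × 1.8883 (sell CHF at bid) = NZD 8,074,370.80
NZD 8,074,370.80 ÷ 0.22974 (buy CNY at ask) = CNY 35,145,689.91
CNY 35,145,689.91 ÷ 8.1837 (buy CHF at ask) = CHF 4,294,596.57

Net profit: CHF 18,596.57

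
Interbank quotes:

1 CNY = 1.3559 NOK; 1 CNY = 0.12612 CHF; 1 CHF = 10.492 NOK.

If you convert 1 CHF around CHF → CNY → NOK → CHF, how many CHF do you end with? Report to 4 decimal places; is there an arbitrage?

Around CHF → CNY → NOK → CHF: 1 ÷ 0.12612 × 1.3559 ÷ 10.492 = 1.024673
Product > 1; profitable direction is CHF → CNY → NOK → CHF.

1.0247 (arbitrage exists)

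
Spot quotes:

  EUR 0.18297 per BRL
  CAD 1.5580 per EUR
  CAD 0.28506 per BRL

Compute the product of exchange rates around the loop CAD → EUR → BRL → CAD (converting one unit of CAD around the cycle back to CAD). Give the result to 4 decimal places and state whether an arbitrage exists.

Around CAD → EUR → BRL → CAD: 1 ÷ 1.5580 ÷ 0.18297 × 0.28506 = 0.999975
Product ≈ 1 (deviation 0.003%, within rounding noise).

1.0000 (no arbitrage)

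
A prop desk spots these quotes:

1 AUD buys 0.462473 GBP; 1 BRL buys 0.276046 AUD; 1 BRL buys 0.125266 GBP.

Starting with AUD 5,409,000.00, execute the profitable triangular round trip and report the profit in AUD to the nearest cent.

Profitable loop is AUD → GBP → BRL → AUD:
AUD 5,409,000.00 × 0.462473 = GBP 2,501,516.46
GBP 2,501,516.46 ÷ 0.125266 = BRL 19,969,636.27
BRL 19,969,636.27 × 0.276046 = AUD 5,512,538.21
Profit = AUD 5,512,538.21 − AUD 5,409,000.00

Profit: AUD 103,538.21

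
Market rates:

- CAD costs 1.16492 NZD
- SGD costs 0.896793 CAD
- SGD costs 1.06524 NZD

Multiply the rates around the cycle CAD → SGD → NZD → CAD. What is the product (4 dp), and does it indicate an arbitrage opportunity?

Around CAD → SGD → NZD → CAD: 1 ÷ 0.896793 × 1.06524 ÷ 1.16492 = 1.019669
Product > 1; profitable direction is CAD → SGD → NZD → CAD.

1.0197 (arbitrage exists)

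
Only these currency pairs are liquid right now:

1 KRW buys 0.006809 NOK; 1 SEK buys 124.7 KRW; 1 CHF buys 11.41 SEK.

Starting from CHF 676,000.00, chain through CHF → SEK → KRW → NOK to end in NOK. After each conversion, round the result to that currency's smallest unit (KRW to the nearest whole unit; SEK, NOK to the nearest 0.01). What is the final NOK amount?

NOK 6,549,107.63

CHF 676,000.00 × 11.41 = SEK 7,713,160.00
SEK 7,713,160.00 × 124.7 = KRW 961,831,052
KRW 961,831,052 × 0.006809 = NOK 6,549,107.63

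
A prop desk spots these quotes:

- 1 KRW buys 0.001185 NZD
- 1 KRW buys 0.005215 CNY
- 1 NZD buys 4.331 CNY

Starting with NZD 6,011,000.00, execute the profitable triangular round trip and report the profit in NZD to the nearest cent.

Profitable loop is NZD → KRW → CNY → NZD:
NZD 6,011,000.00 ÷ 0.001185 = KRW 5,072,573,840
KRW 5,072,573,840 × 0.005215 = CNY 26,453,472.57
CNY 26,453,472.57 ÷ 4.331 = NZD 6,107,936.41
Profit = NZD 6,107,936.41 − NZD 6,011,000.00

Profit: NZD 96,936.41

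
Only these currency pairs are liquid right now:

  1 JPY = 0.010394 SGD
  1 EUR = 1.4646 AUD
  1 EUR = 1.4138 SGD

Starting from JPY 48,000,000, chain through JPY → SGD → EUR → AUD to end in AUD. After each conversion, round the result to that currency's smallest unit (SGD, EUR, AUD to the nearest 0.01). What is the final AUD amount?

AUD 516,838.67

JPY 48,000,000 × 0.010394 = SGD 498,912.00
SGD 498,912.00 ÷ 1.4138 = EUR 352,887.25
EUR 352,887.25 × 1.4646 = AUD 516,838.67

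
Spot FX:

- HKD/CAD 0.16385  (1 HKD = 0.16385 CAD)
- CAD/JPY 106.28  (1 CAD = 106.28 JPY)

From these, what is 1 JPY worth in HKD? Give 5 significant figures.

JPY/HKD = 0.057425

1 JPY ÷ 106.28 = 0.00940911 CAD
0.00940911 CAD ÷ 0.16385 = 0.0574251 HKD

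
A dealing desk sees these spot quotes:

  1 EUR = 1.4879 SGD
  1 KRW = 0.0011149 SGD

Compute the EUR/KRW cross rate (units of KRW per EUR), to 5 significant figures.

1 EUR × 1.4879 = 1.4879 SGD
1.4879 SGD ÷ 0.0011149 = 1334.56 KRW

EUR/KRW = 1334.6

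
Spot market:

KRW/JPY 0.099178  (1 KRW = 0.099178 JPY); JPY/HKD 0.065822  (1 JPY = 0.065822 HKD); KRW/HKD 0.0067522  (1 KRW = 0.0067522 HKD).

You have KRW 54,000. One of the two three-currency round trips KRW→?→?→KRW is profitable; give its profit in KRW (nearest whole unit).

Profit: KRW 1,854

Profitable loop is KRW → HKD → JPY → KRW:
KRW 54,000 × 0.0067522 = HKD 364.62
HKD 364.62 ÷ 0.065822 = JPY 5,539
JPY 5,539 ÷ 0.099178 = KRW 55,854
Profit = KRW 55,854 − KRW 54,000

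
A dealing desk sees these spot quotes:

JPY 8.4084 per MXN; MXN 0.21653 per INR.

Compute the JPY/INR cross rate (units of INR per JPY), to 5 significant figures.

1 JPY ÷ 8.4084 = 0.118929 MXN
0.118929 MXN ÷ 0.21653 = 0.549248 INR

JPY/INR = 0.54925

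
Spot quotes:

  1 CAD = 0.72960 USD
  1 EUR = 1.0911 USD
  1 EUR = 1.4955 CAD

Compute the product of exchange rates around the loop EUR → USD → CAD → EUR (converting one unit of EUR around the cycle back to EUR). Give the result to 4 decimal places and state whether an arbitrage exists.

Around EUR → USD → CAD → EUR: 1 × 1.0911 ÷ 0.72960 ÷ 1.4955 = 0.999985
Product ≈ 1 (deviation 0.002%, within rounding noise).

1.0000 (no arbitrage)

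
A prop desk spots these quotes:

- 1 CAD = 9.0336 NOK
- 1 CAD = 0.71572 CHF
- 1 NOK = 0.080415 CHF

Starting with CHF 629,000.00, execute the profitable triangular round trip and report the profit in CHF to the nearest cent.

Profit: CHF 9,418.43

Profitable loop is CHF → CAD → NOK → CHF:
CHF 629,000.00 ÷ 0.71572 = CAD 878,835.30
CAD 878,835.30 × 9.0336 = NOK 7,939,046.55
NOK 7,939,046.55 × 0.080415 = CHF 638,418.43
Profit = CHF 638,418.43 − CHF 629,000.00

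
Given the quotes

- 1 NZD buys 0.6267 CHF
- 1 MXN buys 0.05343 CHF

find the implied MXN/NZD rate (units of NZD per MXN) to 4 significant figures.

MXN/NZD = 0.08526

1 MXN × 0.05343 = 0.05343 CHF
0.05343 CHF ÷ 0.6267 = 0.0852561 NZD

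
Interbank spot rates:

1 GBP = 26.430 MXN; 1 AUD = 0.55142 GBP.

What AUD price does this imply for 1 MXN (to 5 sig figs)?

1 MXN ÷ 26.430 = 0.0378358 GBP
0.0378358 GBP ÷ 0.55142 = 0.0686152 AUD

MXN/AUD = 0.068615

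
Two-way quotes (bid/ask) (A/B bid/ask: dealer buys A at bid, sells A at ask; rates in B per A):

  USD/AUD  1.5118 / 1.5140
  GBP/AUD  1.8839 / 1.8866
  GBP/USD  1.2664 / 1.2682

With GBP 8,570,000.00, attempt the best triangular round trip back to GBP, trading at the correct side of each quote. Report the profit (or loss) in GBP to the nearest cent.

Net profit: GBP 126,935.21

Best loop GBP → USD → AUD → GBP:
GBP 8,570,000.00 × 1.2664 (sell GBP at bid) = USD 10,853,048.00
USD 10,853,048.00 × 1.5118 (sell USD at bid) = AUD 16,407,637.97
AUD 16,407,637.97 ÷ 1.8866 (buy GBP at ask) = GBP 8,696,935.21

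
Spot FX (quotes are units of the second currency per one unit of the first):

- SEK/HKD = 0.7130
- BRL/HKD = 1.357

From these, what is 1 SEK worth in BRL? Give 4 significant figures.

SEK/BRL = 0.5254

1 SEK × 0.7130 = 0.713 HKD
0.713 HKD ÷ 1.357 = 0.525424 BRL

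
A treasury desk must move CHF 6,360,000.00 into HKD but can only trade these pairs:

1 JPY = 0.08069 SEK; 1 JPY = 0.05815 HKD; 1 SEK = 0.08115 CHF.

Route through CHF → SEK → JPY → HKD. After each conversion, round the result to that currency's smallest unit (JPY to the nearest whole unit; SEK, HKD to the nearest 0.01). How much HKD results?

HKD 56,480,508.09

CHF 6,360,000.00 ÷ 0.08115 = SEK 78,373,382.62
SEK 78,373,382.62 ÷ 0.08069 = JPY 971,289,907
JPY 971,289,907 × 0.05815 = HKD 56,480,508.09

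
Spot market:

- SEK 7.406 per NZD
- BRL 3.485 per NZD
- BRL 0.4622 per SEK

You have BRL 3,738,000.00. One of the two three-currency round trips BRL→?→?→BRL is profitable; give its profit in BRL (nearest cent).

Profitable loop is BRL → SEK → NZD → BRL:
BRL 3,738,000.00 ÷ 0.4622 = SEK 8,087,408.05
SEK 8,087,408.05 ÷ 7.406 = NZD 1,092,007.57
NZD 1,092,007.57 × 3.485 = BRL 3,805,646.37
Profit = BRL 3,805,646.37 − BRL 3,738,000.00

Profit: BRL 67,646.37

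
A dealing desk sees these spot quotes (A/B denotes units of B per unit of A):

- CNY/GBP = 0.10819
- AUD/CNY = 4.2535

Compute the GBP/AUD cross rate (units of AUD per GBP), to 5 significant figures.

1 GBP ÷ 0.10819 = 9.243 CNY
9.243 CNY ÷ 4.2535 = 2.17303 AUD

GBP/AUD = 2.1730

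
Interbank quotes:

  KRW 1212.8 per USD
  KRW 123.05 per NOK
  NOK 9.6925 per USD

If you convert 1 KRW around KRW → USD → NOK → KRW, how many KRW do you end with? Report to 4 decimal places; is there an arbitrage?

Around KRW → USD → NOK → KRW: 1 ÷ 1212.8 × 9.6925 × 123.05 = 0.983396
Product < 1; profitable direction is KRW → NOK → USD → KRW.

0.9834 (arbitrage exists)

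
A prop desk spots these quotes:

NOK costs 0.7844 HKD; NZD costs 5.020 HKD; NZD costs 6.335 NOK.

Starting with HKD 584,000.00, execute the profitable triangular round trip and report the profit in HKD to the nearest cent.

Profit: HKD 5,973.30

Profitable loop is HKD → NOK → NZD → HKD:
HKD 584,000.00 ÷ 0.7844 = NOK 744,518.10
NOK 744,518.10 ÷ 6.335 = NZD 117,524.56
NZD 117,524.56 × 5.020 = HKD 589,973.30
Profit = HKD 589,973.30 − HKD 584,000.00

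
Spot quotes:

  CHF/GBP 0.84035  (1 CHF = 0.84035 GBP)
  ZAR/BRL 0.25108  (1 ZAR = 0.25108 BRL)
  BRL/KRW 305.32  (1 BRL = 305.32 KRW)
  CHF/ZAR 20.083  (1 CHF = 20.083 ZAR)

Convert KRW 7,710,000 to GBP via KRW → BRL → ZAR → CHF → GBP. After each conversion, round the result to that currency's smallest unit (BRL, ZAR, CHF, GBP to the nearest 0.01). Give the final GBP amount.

KRW 7,710,000 ÷ 305.32 = BRL 25,252.19
BRL 25,252.19 ÷ 0.25108 = ZAR 100,574.28
ZAR 100,574.28 ÷ 20.083 = CHF 5,007.93
CHF 5,007.93 × 0.84035 = GBP 4,208.41

GBP 4,208.41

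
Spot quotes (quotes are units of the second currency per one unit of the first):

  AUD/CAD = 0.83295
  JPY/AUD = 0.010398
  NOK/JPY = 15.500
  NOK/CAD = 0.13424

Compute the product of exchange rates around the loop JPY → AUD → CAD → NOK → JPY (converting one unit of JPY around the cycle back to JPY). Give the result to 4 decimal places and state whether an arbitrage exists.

1.0000 (no arbitrage)

Around JPY → AUD → CAD → NOK → JPY: 1 × 0.010398 × 0.83295 ÷ 0.13424 × 15.500 = 1.000043
Product ≈ 1 (deviation 0.004%, within rounding noise).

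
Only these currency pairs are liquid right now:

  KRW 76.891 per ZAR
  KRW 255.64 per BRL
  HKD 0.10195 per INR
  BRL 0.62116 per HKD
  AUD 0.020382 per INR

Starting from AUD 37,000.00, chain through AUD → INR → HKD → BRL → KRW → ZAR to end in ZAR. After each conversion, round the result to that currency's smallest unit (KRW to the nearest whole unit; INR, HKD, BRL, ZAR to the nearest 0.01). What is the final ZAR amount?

AUD 37,000.00 ÷ 0.020382 = INR 1,815,327.25
INR 1,815,327.25 × 0.10195 = HKD 185,072.61
HKD 185,072.61 × 0.62116 = BRL 114,959.70
BRL 114,959.70 × 255.64 = KRW 29,388,298
KRW 29,388,298 ÷ 76.891 = ZAR 382,207.25

ZAR 382,207.25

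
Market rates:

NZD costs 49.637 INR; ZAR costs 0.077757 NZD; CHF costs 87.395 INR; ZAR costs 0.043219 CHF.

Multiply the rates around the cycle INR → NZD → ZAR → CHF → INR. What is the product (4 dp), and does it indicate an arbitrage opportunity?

Around INR → NZD → ZAR → CHF → INR: 1 ÷ 49.637 ÷ 0.077757 × 0.043219 × 87.395 = 0.978625
Product < 1; profitable direction is INR → CHF → ZAR → NZD → INR.

0.9786 (arbitrage exists)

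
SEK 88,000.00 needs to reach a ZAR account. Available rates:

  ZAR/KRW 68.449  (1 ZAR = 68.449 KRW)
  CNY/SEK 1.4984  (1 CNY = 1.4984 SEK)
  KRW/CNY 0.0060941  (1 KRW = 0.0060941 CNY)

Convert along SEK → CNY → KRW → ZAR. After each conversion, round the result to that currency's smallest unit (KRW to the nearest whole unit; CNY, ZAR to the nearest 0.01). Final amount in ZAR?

SEK 88,000.00 ÷ 1.4984 = CNY 58,729.31
CNY 58,729.31 ÷ 0.0060941 = KRW 9,637,077
KRW 9,637,077 ÷ 68.449 = ZAR 140,792.08

ZAR 140,792.08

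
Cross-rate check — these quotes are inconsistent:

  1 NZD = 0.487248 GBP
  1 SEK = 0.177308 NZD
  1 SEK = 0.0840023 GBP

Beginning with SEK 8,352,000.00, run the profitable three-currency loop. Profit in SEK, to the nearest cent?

Profit: SEK 237,694.23

Profitable loop is SEK → NZD → GBP → SEK:
SEK 8,352,000.00 × 0.177308 = NZD 1,480,876.42
NZD 1,480,876.42 × 0.487248 = GBP 721,554.07
GBP 721,554.07 ÷ 0.0840023 = SEK 8,589,694.23
Profit = SEK 8,589,694.23 − SEK 8,352,000.00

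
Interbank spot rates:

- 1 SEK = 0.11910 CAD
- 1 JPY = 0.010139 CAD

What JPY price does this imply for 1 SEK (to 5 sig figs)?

1 SEK × 0.11910 = 0.1191 CAD
0.1191 CAD ÷ 0.010139 = 11.7467 JPY

SEK/JPY = 11.747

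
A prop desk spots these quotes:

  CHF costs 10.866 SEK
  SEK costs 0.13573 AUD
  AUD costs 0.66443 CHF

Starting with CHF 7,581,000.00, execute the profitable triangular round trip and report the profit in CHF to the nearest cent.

Profit: CHF 155,271.69

Profitable loop is CHF → AUD → SEK → CHF:
CHF 7,581,000.00 ÷ 0.66443 = AUD 11,409,779.81
AUD 11,409,779.81 ÷ 0.13573 = SEK 84,062,328.23
SEK 84,062,328.23 ÷ 10.866 = CHF 7,736,271.69
Profit = CHF 7,736,271.69 − CHF 7,581,000.00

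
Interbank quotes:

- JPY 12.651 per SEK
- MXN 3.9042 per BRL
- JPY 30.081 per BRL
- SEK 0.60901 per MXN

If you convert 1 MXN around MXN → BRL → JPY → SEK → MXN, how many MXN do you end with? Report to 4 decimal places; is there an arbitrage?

1.0000 (no arbitrage)

Around MXN → BRL → JPY → SEK → MXN: 1 ÷ 3.9042 × 30.081 ÷ 12.651 ÷ 0.60901 = 1.000025
Product ≈ 1 (deviation 0.003%, within rounding noise).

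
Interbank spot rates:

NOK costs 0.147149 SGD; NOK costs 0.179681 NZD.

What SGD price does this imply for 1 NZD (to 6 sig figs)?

1 NZD ÷ 0.179681 = 5.56542 NOK
5.56542 NOK × 0.147149 = 0.818946 SGD

NZD/SGD = 0.818946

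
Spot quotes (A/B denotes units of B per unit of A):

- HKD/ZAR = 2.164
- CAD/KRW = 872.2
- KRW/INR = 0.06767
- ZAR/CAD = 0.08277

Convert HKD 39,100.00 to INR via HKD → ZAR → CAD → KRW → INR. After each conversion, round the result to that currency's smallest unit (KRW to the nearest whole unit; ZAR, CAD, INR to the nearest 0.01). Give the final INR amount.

HKD 39,100.00 × 2.164 = ZAR 84,612.40
ZAR 84,612.40 × 0.08277 = CAD 7,003.37
CAD 7,003.37 × 872.2 = KRW 6,108,339
KRW 6,108,339 × 0.06767 = INR 413,351.30

INR 413,351.30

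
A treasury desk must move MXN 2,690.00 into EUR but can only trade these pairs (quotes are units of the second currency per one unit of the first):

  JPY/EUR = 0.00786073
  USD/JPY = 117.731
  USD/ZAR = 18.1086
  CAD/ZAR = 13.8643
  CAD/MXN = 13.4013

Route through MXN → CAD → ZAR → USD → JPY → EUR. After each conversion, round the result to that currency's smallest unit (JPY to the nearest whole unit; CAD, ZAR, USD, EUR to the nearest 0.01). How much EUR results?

EUR 142.22

MXN 2,690.00 ÷ 13.4013 = CAD 200.73
CAD 200.73 × 13.8643 = ZAR 2,782.98
ZAR 2,782.98 ÷ 18.1086 = USD 153.68
USD 153.68 × 117.731 = JPY 18,093
JPY 18,093 × 0.00786073 = EUR 142.22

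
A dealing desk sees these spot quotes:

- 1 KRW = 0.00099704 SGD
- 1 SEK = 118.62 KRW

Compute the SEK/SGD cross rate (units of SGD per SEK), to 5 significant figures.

SEK/SGD = 0.11827

1 SEK × 118.62 = 118.62 KRW
118.62 KRW × 0.00099704 = 0.118269 SGD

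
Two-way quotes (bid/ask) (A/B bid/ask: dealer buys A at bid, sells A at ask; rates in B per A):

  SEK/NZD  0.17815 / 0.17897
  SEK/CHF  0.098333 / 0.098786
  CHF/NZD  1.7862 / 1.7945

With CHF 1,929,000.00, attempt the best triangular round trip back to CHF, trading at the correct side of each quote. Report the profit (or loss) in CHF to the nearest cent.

Net profit: CHF 9,559.75

Best loop CHF → SEK → NZD → CHF:
CHF 1,929,000.00 ÷ 0.098786 (buy SEK at ask) = SEK 19,527,058.49
SEK 19,527,058.49 × 0.17815 (sell SEK at bid) = NZD 3,478,745.47
NZD 3,478,745.47 ÷ 1.7945 (buy CHF at ask) = CHF 1,938,559.75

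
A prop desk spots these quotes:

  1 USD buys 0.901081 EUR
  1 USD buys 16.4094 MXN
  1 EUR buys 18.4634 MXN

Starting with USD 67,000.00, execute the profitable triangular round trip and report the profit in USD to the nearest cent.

Profit: USD 929.37

Profitable loop is USD → EUR → MXN → USD:
USD 67,000.00 × 0.901081 = EUR 60,372.43
EUR 60,372.43 × 18.4634 = MXN 1,114,680.27
MXN 1,114,680.27 ÷ 16.4094 = USD 67,929.37
Profit = USD 67,929.37 − USD 67,000.00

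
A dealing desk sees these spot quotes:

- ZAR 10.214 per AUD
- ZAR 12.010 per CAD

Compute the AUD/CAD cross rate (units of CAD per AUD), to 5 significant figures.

1 AUD × 10.214 = 10.214 ZAR
10.214 ZAR ÷ 12.010 = 0.850458 CAD

AUD/CAD = 0.85046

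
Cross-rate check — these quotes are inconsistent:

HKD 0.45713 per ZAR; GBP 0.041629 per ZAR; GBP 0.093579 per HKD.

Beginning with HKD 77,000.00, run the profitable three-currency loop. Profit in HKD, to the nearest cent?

Profit: HKD 2,124.84

Profitable loop is HKD → GBP → ZAR → HKD:
HKD 77,000.00 × 0.093579 = GBP 7,205.58
GBP 7,205.58 ÷ 0.041629 = ZAR 173,090.47
ZAR 173,090.47 × 0.45713 = HKD 79,124.84
Profit = HKD 79,124.84 − HKD 77,000.00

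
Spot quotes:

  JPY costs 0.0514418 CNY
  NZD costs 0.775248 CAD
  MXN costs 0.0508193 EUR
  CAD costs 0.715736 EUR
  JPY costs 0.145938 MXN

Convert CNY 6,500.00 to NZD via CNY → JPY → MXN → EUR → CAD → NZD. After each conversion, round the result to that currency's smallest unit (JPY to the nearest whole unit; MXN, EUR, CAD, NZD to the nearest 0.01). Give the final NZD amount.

CNY 6,500.00 ÷ 0.0514418 = JPY 126,356
JPY 126,356 × 0.145938 = MXN 18,440.14
MXN 18,440.14 × 0.0508193 = EUR 937.12
EUR 937.12 ÷ 0.715736 = CAD 1,309.31
CAD 1,309.31 ÷ 0.775248 = NZD 1,688.89

NZD 1,688.89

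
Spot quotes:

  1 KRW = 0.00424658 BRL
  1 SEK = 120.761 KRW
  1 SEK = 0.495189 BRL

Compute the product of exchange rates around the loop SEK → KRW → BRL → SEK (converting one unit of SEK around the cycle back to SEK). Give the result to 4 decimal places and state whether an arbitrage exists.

Around SEK → KRW → BRL → SEK: 1 × 120.761 × 0.00424658 ÷ 0.495189 = 1.035607
Product > 1; profitable direction is SEK → KRW → BRL → SEK.

1.0356 (arbitrage exists)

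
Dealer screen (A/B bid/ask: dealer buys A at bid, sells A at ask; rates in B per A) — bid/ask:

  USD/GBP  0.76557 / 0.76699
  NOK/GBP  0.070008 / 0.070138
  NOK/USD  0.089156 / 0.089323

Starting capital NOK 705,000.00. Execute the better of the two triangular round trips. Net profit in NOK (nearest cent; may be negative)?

Best loop NOK → GBP → USD → NOK:
NOK 705,000.00 × 0.070008 (sell NOK at bid) = GBP 49,355.64
GBP 49,355.64 ÷ 0.76699 (buy USD at ask) = USD 64,349.78
USD 64,349.78 ÷ 0.089323 (buy NOK at ask) = NOK 720,416.72

Net profit: NOK 15,416.72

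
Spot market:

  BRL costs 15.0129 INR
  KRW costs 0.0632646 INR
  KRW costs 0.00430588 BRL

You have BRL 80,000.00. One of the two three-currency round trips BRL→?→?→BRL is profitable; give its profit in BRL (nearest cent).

Profitable loop is BRL → INR → KRW → BRL:
BRL 80,000.00 × 15.0129 = INR 1,201,032.00
INR 1,201,032.00 ÷ 0.0632646 = KRW 18,984,266
KRW 18,984,266 × 0.00430588 = BRL 81,743.97
Profit = BRL 81,743.97 − BRL 80,000.00

Profit: BRL 1,743.97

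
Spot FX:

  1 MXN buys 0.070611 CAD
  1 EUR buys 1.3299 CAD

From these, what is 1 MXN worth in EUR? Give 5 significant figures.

1 MXN × 0.070611 = 0.070611 CAD
0.070611 CAD ÷ 1.3299 = 0.053095 EUR

MXN/EUR = 0.053095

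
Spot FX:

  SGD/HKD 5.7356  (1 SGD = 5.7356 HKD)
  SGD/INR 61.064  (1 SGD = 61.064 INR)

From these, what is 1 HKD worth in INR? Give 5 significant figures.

HKD/INR = 10.646

1 HKD ÷ 5.7356 = 0.17435 SGD
0.17435 SGD × 61.064 = 10.6465 INR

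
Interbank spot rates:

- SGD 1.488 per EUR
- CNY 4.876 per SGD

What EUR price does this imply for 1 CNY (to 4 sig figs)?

CNY/EUR = 0.1378

1 CNY ÷ 4.876 = 0.205086 SGD
0.205086 SGD ÷ 1.488 = 0.137827 EUR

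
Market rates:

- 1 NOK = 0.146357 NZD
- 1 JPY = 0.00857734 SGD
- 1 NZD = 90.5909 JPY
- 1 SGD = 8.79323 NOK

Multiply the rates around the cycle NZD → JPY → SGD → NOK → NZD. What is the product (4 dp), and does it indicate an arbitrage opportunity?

Around NZD → JPY → SGD → NOK → NZD: 1 × 90.5909 × 0.00857734 × 8.79323 × 0.146357 = 0.999998
Product ≈ 1 (deviation 0.000%, within rounding noise).

1.0000 (no arbitrage)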